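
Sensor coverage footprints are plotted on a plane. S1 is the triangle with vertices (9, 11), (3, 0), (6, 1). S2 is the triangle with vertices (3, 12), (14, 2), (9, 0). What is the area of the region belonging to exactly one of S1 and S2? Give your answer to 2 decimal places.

|S1| = 13.5, |S2| = 36, |S1∩S2| = 3.1597.
|S1 △ S2| = |S1| + |S2| − 2·|S1∩S2| = 13.5 + 36 − 6.3194 = 43.18.

43.18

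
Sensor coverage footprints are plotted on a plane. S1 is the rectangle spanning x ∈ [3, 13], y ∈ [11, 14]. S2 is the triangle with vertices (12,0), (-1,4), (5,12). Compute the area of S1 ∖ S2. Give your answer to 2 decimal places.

29.33

|S1| = 30, |S1∩S2| = 0.6667.
|S1 ∖ S2| = |S1| − |S1∩S2| = 30 − 0.6667 = 29.33.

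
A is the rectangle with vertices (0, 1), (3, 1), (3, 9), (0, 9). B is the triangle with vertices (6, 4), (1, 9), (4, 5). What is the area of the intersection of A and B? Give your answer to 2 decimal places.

0.67

The intersection is the polygon with vertices (3,6.333), (1,9), (3,7).
By the shoelace formula its area is 0.67.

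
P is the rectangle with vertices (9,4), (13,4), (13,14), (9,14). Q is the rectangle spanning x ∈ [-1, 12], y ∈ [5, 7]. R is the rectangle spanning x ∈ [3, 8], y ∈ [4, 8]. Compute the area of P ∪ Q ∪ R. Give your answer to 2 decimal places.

By inclusion–exclusion:
Individual areas: |P| = 40, |Q| = 26, |R| = 20.
|P∩Q|: x∈[9,12], y∈[5,7] → 3·2 = 6.
|P∩R| = 0 (no overlap).
|Q∩R|: x∈[3,8], y∈[5,7] → 5·2 = 10.
|P∩Q∩R| = 0.
|P ∪ Q ∪ R| = 86 − 16 + 0 = 70.00.

70.00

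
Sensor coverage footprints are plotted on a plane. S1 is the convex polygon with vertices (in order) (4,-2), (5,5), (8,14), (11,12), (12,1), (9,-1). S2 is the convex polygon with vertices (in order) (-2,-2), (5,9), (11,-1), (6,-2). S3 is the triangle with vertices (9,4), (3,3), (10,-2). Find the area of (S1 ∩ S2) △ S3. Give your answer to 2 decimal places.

20.02

|S1 ∩ S2| = 32.3333.
|(S1 ∩ S2) ∩ S3| = 15.4062.
|(S1 ∩ S2) △ S3| = 32.3333 + 18.5 − 30.8123 = 20.02.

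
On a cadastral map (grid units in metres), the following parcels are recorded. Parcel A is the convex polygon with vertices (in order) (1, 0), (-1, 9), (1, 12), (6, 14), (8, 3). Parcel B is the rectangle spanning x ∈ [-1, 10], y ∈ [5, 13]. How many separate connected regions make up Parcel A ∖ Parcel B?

Parcel A ∖ Parcel B splits into 2 disjoint pieces (area 26.9141, area 1.3409).

2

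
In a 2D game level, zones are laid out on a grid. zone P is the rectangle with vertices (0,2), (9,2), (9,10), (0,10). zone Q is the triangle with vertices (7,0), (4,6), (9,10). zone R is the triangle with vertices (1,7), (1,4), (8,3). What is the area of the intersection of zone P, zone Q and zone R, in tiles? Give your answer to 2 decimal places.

1.99

The intersection is the polygon with vertices (4.5,5), (7.641,3.205), (7.611,3.056), (5.308,3.385).
By the shoelace formula its area is 1.99.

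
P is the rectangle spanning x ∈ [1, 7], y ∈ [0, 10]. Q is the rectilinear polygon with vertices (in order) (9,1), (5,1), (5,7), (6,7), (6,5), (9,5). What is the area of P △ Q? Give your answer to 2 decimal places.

58.00

|P| = 60, |Q| = 18, |P∩Q| = 10.
|P △ Q| = |P| + |Q| − 2·|P∩Q| = 60 + 18 − 20 = 58.00.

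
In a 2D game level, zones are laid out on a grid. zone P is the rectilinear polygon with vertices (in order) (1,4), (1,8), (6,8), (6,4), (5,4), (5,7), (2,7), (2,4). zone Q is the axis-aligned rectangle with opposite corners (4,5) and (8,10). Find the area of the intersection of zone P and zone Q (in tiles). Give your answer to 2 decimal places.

4.00

The intersection is the polygon with vertices (6,8), (6,5), (5,5), (5,7), (4,7), (4,8).
By the shoelace formula its area is 4.00.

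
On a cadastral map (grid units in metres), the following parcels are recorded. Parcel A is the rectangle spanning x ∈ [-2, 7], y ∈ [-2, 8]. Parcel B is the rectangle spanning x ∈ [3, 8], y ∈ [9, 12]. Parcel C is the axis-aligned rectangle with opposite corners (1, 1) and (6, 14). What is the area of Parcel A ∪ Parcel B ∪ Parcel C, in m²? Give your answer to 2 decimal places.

By inclusion–exclusion:
Individual areas: |Parcel A| = 90, |Parcel B| = 15, |Parcel C| = 65.
|Parcel A∩Parcel B| = 0 (no overlap).
|Parcel A∩Parcel C|: x∈[1,6], y∈[1,8] → 5·7 = 35.
|Parcel B∩Parcel C|: x∈[3,6], y∈[9,12] → 3·3 = 9.
|Parcel A∩Parcel B∩Parcel C| = 0.
|Parcel A ∪ Parcel B ∪ Parcel C| = 170 − 44 + 0 = 126.00.

126.00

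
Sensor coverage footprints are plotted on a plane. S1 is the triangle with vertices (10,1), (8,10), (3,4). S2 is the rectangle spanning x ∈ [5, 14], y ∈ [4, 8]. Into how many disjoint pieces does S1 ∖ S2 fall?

2

S1 ∖ S2 splits into 2 disjoint pieces (area 11.9, area 2.1111).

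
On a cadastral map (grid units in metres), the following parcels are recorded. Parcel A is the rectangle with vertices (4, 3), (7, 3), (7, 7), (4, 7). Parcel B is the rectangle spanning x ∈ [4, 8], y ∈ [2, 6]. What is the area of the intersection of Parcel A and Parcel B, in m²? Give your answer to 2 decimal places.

9.00

|Parcel A∩Parcel B|: x∈[4,7], y∈[3,6] → 3·3 = 9.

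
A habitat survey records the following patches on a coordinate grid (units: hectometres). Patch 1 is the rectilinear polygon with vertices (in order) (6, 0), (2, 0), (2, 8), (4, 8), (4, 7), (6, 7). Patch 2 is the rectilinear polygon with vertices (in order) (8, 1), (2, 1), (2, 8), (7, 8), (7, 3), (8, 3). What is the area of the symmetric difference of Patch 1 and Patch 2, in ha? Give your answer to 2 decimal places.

|Patch 1| = 30, |Patch 2| = 37, |Patch 1∩Patch 2| = 26.
|Patch 1 △ Patch 2| = |Patch 1| + |Patch 2| − 2·|Patch 1∩Patch 2| = 30 + 37 − 52 = 15.00.

15.00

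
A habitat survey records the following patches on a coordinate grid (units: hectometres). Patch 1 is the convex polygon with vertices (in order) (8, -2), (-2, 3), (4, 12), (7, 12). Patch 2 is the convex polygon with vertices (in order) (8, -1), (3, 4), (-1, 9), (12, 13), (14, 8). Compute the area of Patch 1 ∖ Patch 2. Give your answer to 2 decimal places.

|Patch 1| = 81, |Patch 1∩Patch 2| = 48.5644.
|Patch 1 ∖ Patch 2| = |Patch 1| − |Patch 1∩Patch 2| = 81 − 48.5644 = 32.44.

32.44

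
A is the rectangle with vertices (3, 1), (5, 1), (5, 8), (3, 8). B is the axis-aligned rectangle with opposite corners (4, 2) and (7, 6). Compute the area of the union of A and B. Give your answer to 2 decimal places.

By inclusion–exclusion:
Individual areas: |A| = 14, |B| = 12.
|A∩B|: x∈[4,5], y∈[2,6] → 1·4 = 4.
|A ∪ B| = 26 − 4 = 22.00.

22.00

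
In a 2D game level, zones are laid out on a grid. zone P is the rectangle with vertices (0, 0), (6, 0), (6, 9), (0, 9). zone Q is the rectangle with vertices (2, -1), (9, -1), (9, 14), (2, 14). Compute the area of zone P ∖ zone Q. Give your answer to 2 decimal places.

18.00

|zone P∩zone Q|: x∈[2,6], y∈[0,9] → 4·9 = 36.
|zone P| = 54.
|zone P ∖ zone Q| = |zone P| − |zone P∩zone Q| = 54 − 36 = 18.00.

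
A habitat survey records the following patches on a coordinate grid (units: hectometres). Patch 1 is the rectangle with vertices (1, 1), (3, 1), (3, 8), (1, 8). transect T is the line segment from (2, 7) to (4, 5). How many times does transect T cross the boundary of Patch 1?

1

The segment meets the boundary at (3,6).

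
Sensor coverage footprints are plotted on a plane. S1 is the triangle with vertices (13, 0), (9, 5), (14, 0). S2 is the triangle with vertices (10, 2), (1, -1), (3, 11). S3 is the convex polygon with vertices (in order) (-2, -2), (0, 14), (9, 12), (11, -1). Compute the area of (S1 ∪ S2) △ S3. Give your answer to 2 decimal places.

110.58

|S1 ∪ S2| = 53.5.
|(S1 ∪ S2) ∩ S3| = 51.2121.
|(S1 ∪ S2) △ S3| = 53.5 + 159.5 − 102.4242 = 110.58.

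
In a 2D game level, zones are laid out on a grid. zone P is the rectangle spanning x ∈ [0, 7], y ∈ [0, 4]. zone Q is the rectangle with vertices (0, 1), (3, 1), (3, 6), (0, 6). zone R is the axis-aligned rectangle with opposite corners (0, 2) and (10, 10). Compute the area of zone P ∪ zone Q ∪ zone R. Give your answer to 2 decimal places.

By inclusion–exclusion:
Individual areas: |zone P| = 28, |zone Q| = 15, |zone R| = 80.
|zone P∩zone Q|: x∈[0,3], y∈[1,4] → 3·3 = 9.
|zone P∩zone R|: x∈[0,7], y∈[2,4] → 7·2 = 14.
|zone Q∩zone R|: x∈[0,3], y∈[2,6] → 3·4 = 12.
|zone P∩zone Q∩zone R| = 6.
|zone P ∪ zone Q ∪ zone R| = 123 − 35 + 6 = 94.00.

94.00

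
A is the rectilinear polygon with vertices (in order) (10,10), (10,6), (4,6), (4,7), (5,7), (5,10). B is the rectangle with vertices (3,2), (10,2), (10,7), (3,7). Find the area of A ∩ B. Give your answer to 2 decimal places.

The intersection is the polygon with vertices (10,6), (4,6), (4,7), (5,7), (10,7).
By the shoelace formula its area is 6.00.

6.00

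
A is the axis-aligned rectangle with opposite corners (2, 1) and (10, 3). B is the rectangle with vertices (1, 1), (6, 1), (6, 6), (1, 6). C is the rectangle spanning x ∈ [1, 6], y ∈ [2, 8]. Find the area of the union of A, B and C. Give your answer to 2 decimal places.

43.00

By inclusion–exclusion:
Individual areas: |A| = 16, |B| = 25, |C| = 30.
|A∩B|: x∈[2,6], y∈[1,3] → 4·2 = 8.
|A∩C|: x∈[2,6], y∈[2,3] → 4·1 = 4.
|B∩C|: x∈[1,6], y∈[2,6] → 5·4 = 20.
|A∩B∩C| = 4.
|A ∪ B ∪ C| = 71 − 32 + 4 = 43.00.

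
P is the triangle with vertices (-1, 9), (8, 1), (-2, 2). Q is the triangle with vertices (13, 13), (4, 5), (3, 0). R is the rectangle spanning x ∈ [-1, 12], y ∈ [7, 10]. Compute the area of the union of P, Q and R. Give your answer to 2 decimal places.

82.28

By inclusion–exclusion:
Individual areas: |P| = 35.5, |Q| = 18.5, |R| = 39.
|P∩Q| = 3.6713.
|P∩R| = 2.25.
|Q∩R| = 4.8029.
|P∩Q∩R| = 0.
|P ∪ Q ∪ R| = 93 − 10.7241 + 0 = 82.28.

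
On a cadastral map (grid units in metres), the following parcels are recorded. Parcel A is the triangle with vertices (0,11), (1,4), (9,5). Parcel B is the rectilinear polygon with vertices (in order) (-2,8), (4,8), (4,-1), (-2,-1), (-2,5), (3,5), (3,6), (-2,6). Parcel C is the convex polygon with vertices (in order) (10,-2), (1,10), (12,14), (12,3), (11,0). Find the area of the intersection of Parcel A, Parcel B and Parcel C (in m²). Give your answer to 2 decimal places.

The intersection is the polygon with vertices (4,8), (4,6), (2.5,8).
By the shoelace formula its area is 1.50.

1.50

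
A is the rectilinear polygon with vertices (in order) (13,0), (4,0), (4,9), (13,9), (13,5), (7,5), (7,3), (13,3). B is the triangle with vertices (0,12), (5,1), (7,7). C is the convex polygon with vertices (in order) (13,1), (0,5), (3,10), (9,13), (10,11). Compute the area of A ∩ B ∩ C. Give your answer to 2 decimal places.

The intersection is the polygon with vertices (4.2,9), (7,7), (5.744,3.233), (4,3.769), (4,9).
By the shoelace formula its area is 11.67.

11.67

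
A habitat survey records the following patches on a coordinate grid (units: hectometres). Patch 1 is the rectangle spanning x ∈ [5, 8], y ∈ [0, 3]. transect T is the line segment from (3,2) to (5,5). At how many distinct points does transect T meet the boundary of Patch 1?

0

The segment lies entirely outside Patch 1 and never meets its boundary.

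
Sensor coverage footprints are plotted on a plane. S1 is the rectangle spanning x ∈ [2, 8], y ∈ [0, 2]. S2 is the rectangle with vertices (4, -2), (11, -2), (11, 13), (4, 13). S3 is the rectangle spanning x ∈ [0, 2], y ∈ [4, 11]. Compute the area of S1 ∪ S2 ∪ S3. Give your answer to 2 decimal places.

By inclusion–exclusion:
Individual areas: |S1| = 12, |S2| = 105, |S3| = 14.
|S1∩S2|: x∈[4,8], y∈[0,2] → 4·2 = 8.
|S1∩S3| = 0 (no overlap).
|S2∩S3| = 0 (no overlap).
|S1∩S2∩S3| = 0.
|S1 ∪ S2 ∪ S3| = 131 − 8 + 0 = 123.00.

123.00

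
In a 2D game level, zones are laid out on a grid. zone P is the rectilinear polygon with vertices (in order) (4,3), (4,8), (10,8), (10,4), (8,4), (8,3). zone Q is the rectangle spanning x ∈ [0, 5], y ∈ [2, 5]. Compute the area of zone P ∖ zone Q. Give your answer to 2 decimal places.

26.00

|zone P| = 28, |zone P∩zone Q| = 2.
|zone P ∖ zone Q| = |zone P| − |zone P∩zone Q| = 28 − 2 = 26.00.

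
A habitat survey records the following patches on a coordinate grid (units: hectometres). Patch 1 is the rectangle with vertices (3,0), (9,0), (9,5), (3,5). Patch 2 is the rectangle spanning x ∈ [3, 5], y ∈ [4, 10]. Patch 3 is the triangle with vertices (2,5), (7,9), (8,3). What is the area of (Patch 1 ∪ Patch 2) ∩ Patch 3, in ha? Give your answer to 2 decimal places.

8.70

The region (Patch 1 ∪ Patch 2) ∩ Patch 3 is the polygon with vertices (3,5), (3,5.8), (5,7.4), (5,5), (7.667,5), (8,3), (3,4.667).
By the shoelace formula its area is 8.70.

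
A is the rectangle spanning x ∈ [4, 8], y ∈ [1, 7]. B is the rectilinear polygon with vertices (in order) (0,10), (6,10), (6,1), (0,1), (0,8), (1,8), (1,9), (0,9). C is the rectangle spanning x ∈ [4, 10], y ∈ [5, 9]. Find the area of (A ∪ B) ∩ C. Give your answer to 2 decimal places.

The region (A ∪ B) ∩ C is the polygon with vertices (8,5), (4,5), (4,9), (6,9), (6,7), (8,7).
By the shoelace formula its area is 12.00.

12.00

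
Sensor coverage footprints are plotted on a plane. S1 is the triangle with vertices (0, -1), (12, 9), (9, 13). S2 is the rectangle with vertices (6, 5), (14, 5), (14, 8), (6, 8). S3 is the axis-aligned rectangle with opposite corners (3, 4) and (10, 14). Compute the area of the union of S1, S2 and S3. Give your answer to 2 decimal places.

93.03

By inclusion–exclusion:
Individual areas: |S1| = 39, |S2| = 24, |S3| = 70.
|S1∩S2| = 9.
|S1∩S3| = 27.7024.
|S2∩S3|: x∈[6,10], y∈[5,8] → 4·3 = 12.
|S1∩S2∩S3| = 8.7333.
|S1 ∪ S2 ∪ S3| = 133 − 48.7024 + 8.7333 = 93.03.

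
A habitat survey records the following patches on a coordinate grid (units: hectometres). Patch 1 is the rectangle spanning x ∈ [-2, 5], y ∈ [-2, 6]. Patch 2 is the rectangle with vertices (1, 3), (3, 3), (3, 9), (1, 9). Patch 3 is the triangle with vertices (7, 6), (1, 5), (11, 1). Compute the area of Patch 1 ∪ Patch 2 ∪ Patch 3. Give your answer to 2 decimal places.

74.47

By inclusion–exclusion:
Individual areas: |Patch 1| = 56, |Patch 2| = 12, |Patch 3| = 17.
|Patch 1∩Patch 2|: x∈[1,3], y∈[3,6] → 2·3 = 6.
|Patch 1∩Patch 3| = 4.5333.
|Patch 2∩Patch 3| = 1.1333.
|Patch 1∩Patch 2∩Patch 3| = 1.1333.
|Patch 1 ∪ Patch 2 ∪ Patch 3| = 85 − 11.6667 + 1.1333 = 74.47.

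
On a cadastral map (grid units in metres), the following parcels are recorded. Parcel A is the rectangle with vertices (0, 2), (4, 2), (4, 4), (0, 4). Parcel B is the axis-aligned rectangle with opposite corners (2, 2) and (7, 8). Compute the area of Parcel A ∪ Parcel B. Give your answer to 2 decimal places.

By inclusion–exclusion:
Individual areas: |Parcel A| = 8, |Parcel B| = 30.
|Parcel A∩Parcel B|: x∈[2,4], y∈[2,4] → 2·2 = 4.
|Parcel A ∪ Parcel B| = 38 − 4 = 34.00.

34.00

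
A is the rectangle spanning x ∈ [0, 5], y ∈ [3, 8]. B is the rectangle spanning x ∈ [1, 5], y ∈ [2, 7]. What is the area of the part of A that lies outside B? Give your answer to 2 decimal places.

9.00

|A∩B|: x∈[1,5], y∈[3,7] → 4·4 = 16.
|A| = 25.
|A ∖ B| = |A| − |A∩B| = 25 − 16 = 9.00.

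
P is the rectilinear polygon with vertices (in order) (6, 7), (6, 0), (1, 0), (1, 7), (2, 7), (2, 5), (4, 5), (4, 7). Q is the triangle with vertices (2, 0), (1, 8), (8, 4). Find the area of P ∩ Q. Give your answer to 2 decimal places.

The intersection is the polygon with vertices (6,2.667), (2,0), (1.125,7), (2,7), (2,5), (4,5), (4,6.286), (6,5.143).
By the shoelace formula its area is 19.16.

19.16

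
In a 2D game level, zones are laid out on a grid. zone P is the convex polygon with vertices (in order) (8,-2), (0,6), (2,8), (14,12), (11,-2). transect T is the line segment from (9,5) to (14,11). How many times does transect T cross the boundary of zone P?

1

The segment meets the boundary at (13.712,10.654).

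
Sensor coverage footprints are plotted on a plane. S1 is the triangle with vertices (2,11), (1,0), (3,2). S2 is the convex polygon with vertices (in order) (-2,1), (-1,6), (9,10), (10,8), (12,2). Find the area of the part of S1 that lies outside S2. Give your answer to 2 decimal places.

|S1| = 10, |S1∩S2| = 7.8243.
|S1 ∖ S2| = |S1| − |S1∩S2| = 10 − 7.8243 = 2.18.

2.18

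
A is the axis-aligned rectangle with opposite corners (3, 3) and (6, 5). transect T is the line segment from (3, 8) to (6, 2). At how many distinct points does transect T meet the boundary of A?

2

The segment meets the boundary at (4.5,5), (5.5,3).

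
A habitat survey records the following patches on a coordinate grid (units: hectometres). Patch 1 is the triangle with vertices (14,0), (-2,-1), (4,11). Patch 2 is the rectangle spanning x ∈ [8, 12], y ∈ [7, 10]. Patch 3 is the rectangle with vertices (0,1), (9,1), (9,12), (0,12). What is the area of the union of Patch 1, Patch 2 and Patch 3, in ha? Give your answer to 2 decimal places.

140.75

By inclusion–exclusion:
Individual areas: |Patch 1| = 93, |Patch 2| = 12, |Patch 3| = 99.
|Patch 1∩Patch 2| = 0.
|Patch 1∩Patch 3| = 60.25.
|Patch 2∩Patch 3|: x∈[8,9], y∈[7,10] → 1·3 = 3.
|Patch 1∩Patch 2∩Patch 3| = 0.
|Patch 1 ∪ Patch 2 ∪ Patch 3| = 204 − 63.25 + 0 = 140.75.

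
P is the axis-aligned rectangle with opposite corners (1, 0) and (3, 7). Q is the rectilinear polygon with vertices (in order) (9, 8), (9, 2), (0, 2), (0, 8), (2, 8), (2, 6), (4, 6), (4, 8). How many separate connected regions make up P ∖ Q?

2

P ∖ Q splits into 2 disjoint pieces (area 4, area 1).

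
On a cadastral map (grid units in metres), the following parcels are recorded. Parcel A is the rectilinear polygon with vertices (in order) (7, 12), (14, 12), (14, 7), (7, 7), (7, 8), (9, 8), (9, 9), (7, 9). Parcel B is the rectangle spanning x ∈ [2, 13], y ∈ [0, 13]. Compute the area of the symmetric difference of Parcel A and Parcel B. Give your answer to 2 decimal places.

|Parcel A| = 33, |Parcel B| = 143, |Parcel A∩Parcel B| = 28.
|Parcel A △ Parcel B| = |Parcel A| + |Parcel B| − 2·|Parcel A∩Parcel B| = 33 + 143 − 56 = 120.00.

120.00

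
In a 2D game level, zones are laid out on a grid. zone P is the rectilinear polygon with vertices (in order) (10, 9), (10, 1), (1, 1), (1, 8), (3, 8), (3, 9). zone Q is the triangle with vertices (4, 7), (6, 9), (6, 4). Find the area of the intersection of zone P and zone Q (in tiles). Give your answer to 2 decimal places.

5.00

The intersection is the polygon with vertices (6,9), (6,4), (4,7).
By the shoelace formula its area is 5.00.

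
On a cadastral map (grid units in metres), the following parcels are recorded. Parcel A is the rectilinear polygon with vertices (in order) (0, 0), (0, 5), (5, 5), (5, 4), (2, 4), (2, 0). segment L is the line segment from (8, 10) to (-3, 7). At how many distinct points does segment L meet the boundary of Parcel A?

0

The segment lies entirely outside Parcel A and never meets its boundary.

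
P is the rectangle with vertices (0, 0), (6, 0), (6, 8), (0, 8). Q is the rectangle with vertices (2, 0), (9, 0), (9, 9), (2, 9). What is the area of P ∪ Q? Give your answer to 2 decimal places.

79.00

By inclusion–exclusion:
Individual areas: |P| = 48, |Q| = 63.
|P∩Q|: x∈[2,6], y∈[0,8] → 4·8 = 32.
|P ∪ Q| = 111 − 32 = 79.00.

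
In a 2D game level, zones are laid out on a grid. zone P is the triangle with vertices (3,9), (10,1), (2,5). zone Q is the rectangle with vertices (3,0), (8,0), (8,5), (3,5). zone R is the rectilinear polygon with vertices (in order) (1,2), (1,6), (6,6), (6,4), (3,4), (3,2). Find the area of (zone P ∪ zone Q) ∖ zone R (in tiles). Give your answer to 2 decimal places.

|zone P ∪ zone Q| = 35.5357.
|(zone P ∪ zone Q) ∩ zone R| = 7.0446.
|(zone P ∪ zone Q) ∖ zone R| = 35.5357 − 7.0446 = 28.49.

28.49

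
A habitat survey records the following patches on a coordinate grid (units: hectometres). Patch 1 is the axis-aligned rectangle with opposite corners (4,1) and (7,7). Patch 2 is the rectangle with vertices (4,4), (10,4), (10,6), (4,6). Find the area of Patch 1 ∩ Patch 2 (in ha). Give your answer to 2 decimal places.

6.00

|Patch 1∩Patch 2|: x∈[4,7], y∈[4,6] → 3·2 = 6.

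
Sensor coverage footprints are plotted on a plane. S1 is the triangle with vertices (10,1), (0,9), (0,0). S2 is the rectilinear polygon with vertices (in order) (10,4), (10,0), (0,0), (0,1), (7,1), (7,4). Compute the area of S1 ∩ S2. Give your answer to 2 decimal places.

The intersection is the polygon with vertices (10,1), (0,0), (0,1), (7,1), (7,3.4).
By the shoelace formula its area is 8.60.

8.60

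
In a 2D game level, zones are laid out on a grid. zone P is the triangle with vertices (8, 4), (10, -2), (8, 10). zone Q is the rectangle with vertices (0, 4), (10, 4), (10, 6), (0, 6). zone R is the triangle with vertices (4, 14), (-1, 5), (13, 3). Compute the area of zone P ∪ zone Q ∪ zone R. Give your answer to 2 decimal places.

73.30

By inclusion–exclusion:
Individual areas: |zone P| = 6, |zone Q| = 20, |zone R| = 68.
|zone P∩zone Q| = 1.6667.
|zone P∩zone R| = 3.2758.
|zone Q∩zone R| = 17.4286.
|zone P∩zone Q∩zone R| = 1.6667.
|zone P ∪ zone Q ∪ zone R| = 94 − 22.3711 + 1.6667 = 73.30.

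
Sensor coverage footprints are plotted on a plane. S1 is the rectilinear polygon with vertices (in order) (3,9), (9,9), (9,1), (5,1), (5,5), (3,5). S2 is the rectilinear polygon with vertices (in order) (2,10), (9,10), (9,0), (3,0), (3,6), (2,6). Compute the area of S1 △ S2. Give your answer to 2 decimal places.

24.00

|S1| = 40, |S2| = 64, |S1∩S2| = 40.
|S1 △ S2| = |S1| + |S2| − 2·|S1∩S2| = 40 + 64 − 80 = 24.00.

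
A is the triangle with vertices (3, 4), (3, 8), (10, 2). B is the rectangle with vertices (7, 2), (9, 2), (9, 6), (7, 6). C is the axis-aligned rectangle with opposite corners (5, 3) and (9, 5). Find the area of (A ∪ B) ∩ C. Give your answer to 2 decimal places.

7.57

The region (A ∪ B) ∩ C is the polygon with vertices (7,4.571), (7,5), (9,5), (9,3), (6.5,3), (5,3.429), (5,5), (6.5,5).
By the shoelace formula its area is 7.57.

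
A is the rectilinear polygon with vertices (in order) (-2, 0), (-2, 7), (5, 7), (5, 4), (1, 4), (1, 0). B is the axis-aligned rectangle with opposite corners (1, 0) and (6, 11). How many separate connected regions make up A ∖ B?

A ∖ B is a single connected region.

1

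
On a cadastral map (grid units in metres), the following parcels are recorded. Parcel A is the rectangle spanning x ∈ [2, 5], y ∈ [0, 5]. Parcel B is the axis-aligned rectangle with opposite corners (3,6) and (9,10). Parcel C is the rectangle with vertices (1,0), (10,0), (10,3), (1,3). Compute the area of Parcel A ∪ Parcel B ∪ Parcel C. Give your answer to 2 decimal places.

57.00

By inclusion–exclusion:
Individual areas: |Parcel A| = 15, |Parcel B| = 24, |Parcel C| = 27.
|Parcel A∩Parcel B| = 0 (no overlap).
|Parcel A∩Parcel C|: x∈[2,5], y∈[0,3] → 3·3 = 9.
|Parcel B∩Parcel C| = 0 (no overlap).
|Parcel A∩Parcel B∩Parcel C| = 0.
|Parcel A ∪ Parcel B ∪ Parcel C| = 66 − 9 + 0 = 57.00.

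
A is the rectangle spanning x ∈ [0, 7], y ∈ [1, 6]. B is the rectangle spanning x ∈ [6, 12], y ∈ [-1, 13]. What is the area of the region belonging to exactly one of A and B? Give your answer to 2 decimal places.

109.00

|A∩B|: x∈[6,7], y∈[1,6] → 1·5 = 5.
|A △ B| = |A| + |B| − 2·|A∩B| = 35 + 84 − 10 = 109.00.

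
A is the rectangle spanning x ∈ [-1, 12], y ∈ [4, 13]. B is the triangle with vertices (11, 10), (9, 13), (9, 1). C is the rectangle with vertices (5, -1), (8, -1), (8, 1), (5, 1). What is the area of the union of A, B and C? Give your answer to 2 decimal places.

124.00

By inclusion–exclusion:
Individual areas: |A| = 117, |B| = 12, |C| = 6.
|A∩B| = 11.
|A∩C| = 0 (no overlap).
|B∩C| = 0.
|A∩B∩C| = 0.
|A ∪ B ∪ C| = 135 − 11 + 0 = 124.00.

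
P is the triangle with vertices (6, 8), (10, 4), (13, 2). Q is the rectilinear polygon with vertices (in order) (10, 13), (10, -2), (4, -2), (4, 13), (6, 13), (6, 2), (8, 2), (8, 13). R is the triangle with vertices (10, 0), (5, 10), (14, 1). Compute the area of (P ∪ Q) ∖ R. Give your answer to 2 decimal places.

|P ∪ Q| = 69.1429.
|(P ∪ Q) ∩ R| = 9.6429.
|(P ∪ Q) ∖ R| = 69.1429 − 9.6429 = 59.50.

59.50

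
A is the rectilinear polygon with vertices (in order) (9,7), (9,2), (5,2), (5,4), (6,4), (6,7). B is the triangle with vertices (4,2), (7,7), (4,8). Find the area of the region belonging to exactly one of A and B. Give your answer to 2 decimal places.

|A| = 17, |B| = 9, |A∩B| = 0.8667.
|A △ B| = |A| + |B| − 2·|A∩B| = 17 + 9 − 1.7333 = 24.27.

24.27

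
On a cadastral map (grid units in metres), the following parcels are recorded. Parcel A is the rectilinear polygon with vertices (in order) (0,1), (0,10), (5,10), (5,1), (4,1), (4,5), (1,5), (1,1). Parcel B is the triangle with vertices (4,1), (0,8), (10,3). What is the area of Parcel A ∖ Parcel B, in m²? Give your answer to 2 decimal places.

22.99

|Parcel A| = 33, |Parcel A∩Parcel B| = 10.0119.
|Parcel A ∖ Parcel B| = |Parcel A| − |Parcel A∩Parcel B| = 33 − 10.0119 = 22.99.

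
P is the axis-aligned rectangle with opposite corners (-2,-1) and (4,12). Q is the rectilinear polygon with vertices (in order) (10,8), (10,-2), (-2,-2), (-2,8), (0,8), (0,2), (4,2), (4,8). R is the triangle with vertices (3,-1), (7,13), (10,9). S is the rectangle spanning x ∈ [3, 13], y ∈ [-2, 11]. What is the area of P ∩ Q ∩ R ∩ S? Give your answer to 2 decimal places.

1.00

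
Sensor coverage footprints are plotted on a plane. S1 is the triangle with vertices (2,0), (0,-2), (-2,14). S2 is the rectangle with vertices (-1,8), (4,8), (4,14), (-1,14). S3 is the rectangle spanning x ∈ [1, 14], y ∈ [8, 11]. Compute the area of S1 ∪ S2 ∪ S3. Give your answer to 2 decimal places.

77.11

By inclusion–exclusion:
Individual areas: |S1| = 18, |S2| = 30, |S3| = 39.
|S1∩S2| = 0.8929.
|S1∩S3| = 0.
|S2∩S3|: x∈[1,4], y∈[8,11] → 3·3 = 9.
|S1∩S2∩S3| = 0.
|S1 ∪ S2 ∪ S3| = 87 − 9.8929 + 0 = 77.11.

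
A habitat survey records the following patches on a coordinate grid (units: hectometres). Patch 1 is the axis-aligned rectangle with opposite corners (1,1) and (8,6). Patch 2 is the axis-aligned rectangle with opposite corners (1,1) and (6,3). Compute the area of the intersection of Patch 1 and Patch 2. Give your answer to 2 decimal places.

10.00

|Patch 1∩Patch 2|: x∈[1,6], y∈[1,3] → 5·2 = 10.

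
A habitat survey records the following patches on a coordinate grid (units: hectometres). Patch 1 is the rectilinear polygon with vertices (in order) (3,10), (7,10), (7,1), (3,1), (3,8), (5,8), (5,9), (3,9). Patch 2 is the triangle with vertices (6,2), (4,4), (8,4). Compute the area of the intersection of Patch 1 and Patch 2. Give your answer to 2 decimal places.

The intersection is the polygon with vertices (7,3), (6,2), (4,4), (7,4).
By the shoelace formula its area is 3.50.

3.50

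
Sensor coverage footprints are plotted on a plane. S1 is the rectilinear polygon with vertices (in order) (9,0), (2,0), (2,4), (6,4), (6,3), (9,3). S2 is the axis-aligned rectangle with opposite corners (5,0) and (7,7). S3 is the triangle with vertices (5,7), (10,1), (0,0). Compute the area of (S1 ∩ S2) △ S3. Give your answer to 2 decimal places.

27.90

|S1 ∩ S2| = 7.
|(S1 ∩ S2) ∩ S3| = 5.8.
|(S1 ∩ S2) △ S3| = 7 + 32.5 − 11.6 = 27.90.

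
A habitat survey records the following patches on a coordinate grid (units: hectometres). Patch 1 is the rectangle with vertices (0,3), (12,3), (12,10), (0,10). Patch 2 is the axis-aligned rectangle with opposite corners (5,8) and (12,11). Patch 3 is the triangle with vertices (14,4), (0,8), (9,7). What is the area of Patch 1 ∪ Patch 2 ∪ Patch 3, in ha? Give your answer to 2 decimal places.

By inclusion–exclusion:
Individual areas: |Patch 1| = 84, |Patch 2| = 21, |Patch 3| = 11.
|Patch 1∩Patch 2|: x∈[5,12], y∈[8,10] → 7·2 = 14.
|Patch 1∩Patch 3| = 10.3714.
|Patch 2∩Patch 3| = 0.
|Patch 1∩Patch 2∩Patch 3| = 0.
|Patch 1 ∪ Patch 2 ∪ Patch 3| = 116 − 24.3714 + 0 = 91.63.

91.63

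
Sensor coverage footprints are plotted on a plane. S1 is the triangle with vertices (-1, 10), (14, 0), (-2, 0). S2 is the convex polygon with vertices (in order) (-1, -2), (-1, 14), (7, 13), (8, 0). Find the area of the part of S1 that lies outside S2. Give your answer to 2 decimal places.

17.65

|S1| = 80, |S1∩S2| = 62.3514.
|S1 ∖ S2| = |S1| − |S1∩S2| = 80 − 62.3514 = 17.65.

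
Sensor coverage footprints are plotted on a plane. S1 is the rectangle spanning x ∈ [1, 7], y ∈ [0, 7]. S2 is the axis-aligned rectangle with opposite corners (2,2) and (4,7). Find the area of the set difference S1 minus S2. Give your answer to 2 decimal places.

32.00

|S1∩S2|: x∈[2,4], y∈[2,7] → 2·5 = 10.
|S1| = 42.
|S1 ∖ S2| = |S1| − |S1∩S2| = 42 − 10 = 32.00.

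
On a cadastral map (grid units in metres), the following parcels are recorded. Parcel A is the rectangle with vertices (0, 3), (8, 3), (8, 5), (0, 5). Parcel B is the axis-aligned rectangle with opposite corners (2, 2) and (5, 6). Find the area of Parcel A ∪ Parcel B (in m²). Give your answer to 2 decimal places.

22.00

By inclusion–exclusion:
Individual areas: |Parcel A| = 16, |Parcel B| = 12.
|Parcel A∩Parcel B|: x∈[2,5], y∈[3,5] → 3·2 = 6.
|Parcel A ∪ Parcel B| = 28 − 6 = 22.00.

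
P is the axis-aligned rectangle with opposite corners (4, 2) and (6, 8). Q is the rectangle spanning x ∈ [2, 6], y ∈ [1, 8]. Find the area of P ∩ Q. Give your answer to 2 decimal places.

12.00

|P∩Q|: x∈[4,6], y∈[2,8] → 2·6 = 12.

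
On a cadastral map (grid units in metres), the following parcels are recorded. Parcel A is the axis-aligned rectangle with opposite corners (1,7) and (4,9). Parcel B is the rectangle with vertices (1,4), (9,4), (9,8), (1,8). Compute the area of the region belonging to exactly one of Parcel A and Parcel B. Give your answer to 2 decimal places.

32.00

|Parcel A∩Parcel B|: x∈[1,4], y∈[7,8] → 3·1 = 3.
|Parcel A △ Parcel B| = |Parcel A| + |Parcel B| − 2·|Parcel A∩Parcel B| = 6 + 32 − 6 = 32.00.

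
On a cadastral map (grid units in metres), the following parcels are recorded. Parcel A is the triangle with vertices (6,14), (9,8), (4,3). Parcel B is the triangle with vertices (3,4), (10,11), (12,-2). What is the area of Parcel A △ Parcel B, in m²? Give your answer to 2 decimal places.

|Parcel A| = 22.5, |Parcel B| = 52.5, |Parcel A∩Parcel B| = 8.8646.
|Parcel A △ Parcel B| = |Parcel A| + |Parcel B| − 2·|Parcel A∩Parcel B| = 22.5 + 52.5 − 17.7291 = 57.27.

57.27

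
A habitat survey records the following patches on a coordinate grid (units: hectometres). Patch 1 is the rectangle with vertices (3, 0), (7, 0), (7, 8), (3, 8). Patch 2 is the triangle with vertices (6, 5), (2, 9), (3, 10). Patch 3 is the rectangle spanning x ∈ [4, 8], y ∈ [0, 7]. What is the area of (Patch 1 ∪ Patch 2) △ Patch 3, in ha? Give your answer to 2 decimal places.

20.20

|Patch 1 ∪ Patch 2| = 34.2.
|(Patch 1 ∪ Patch 2) ∩ Patch 3| = 21.
|(Patch 1 ∪ Patch 2) △ Patch 3| = 34.2 + 28 − 42 = 20.20.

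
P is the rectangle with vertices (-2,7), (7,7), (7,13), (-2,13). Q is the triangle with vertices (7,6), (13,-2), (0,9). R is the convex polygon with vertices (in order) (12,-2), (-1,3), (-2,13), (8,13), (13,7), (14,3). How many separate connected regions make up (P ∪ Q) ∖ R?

2

(P ∪ Q) ∖ R splits into 2 disjoint pieces (area 1.8, area 0.1187).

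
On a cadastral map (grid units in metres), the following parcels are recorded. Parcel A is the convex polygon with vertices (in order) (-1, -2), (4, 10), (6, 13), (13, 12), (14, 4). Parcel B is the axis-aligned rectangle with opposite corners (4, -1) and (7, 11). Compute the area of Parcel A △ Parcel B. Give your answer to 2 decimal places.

|Parcel A| = 123.5, |Parcel B| = 36, |Parcel A∩Parcel B| = 30.8667.
|Parcel A △ Parcel B| = |Parcel A| + |Parcel B| − 2·|Parcel A∩Parcel B| = 123.5 + 36 − 61.7333 = 97.77.

97.77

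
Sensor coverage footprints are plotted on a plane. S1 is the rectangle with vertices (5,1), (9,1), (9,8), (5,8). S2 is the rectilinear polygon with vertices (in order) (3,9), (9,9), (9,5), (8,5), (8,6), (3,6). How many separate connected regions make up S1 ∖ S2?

S1 ∖ S2 is a single connected region.

1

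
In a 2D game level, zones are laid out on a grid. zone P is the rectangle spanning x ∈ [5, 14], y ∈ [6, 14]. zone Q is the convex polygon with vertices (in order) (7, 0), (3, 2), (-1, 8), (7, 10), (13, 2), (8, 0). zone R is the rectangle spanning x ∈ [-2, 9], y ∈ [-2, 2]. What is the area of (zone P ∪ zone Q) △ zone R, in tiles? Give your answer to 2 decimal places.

165.90

|zone P ∪ zone Q| = 137.5.
|(zone P ∪ zone Q) ∩ zone R| = 7.8.
|(zone P ∪ zone Q) △ zone R| = 137.5 + 44 − 15.6 = 165.90.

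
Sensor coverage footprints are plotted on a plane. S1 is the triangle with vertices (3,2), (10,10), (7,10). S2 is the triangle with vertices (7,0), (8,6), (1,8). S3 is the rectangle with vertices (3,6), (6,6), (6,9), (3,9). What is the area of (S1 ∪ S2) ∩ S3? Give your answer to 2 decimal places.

The region (S1 ∪ S2) ∩ S3 is the polygon with vertices (5.375,6.75), (6,8), (6,6), (3,6), (3,7.429).
By the shoelace formula its area is 3.45.

3.45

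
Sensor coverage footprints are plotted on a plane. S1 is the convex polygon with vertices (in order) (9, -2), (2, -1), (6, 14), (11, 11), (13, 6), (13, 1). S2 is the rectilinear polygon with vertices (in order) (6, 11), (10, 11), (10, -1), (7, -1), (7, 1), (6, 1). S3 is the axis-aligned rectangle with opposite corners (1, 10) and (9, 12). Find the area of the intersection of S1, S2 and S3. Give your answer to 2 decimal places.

3.00

The intersection is the polygon with vertices (6,11), (9,11), (9,10), (6,10).
By the shoelace formula its area is 3.00.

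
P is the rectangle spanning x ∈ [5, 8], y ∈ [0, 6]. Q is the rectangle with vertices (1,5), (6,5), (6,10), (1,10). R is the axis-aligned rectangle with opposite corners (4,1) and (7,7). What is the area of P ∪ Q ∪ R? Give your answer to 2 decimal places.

47.00

By inclusion–exclusion:
Individual areas: |P| = 18, |Q| = 25, |R| = 18.
|P∩Q|: x∈[5,6], y∈[5,6] → 1·1 = 1.
|P∩R|: x∈[5,7], y∈[1,6] → 2·5 = 10.
|Q∩R|: x∈[4,6], y∈[5,7] → 2·2 = 4.
|P∩Q∩R| = 1.
|P ∪ Q ∪ R| = 61 − 15 + 1 = 47.00.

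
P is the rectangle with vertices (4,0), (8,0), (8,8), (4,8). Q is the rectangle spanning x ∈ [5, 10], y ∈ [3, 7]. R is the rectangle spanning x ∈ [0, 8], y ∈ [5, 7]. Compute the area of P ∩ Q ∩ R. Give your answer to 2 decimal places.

6.00

The intersection is the polygon with vertices (5,7), (8,7), (8,5), (5,5).
By the shoelace formula its area is 6.00.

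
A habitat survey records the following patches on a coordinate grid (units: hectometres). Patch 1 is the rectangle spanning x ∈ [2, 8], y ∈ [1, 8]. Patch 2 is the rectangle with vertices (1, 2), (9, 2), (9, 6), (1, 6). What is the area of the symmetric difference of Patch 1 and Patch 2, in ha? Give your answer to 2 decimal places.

|Patch 1∩Patch 2|: x∈[2,8], y∈[2,6] → 6·4 = 24.
|Patch 1 △ Patch 2| = |Patch 1| + |Patch 2| − 2·|Patch 1∩Patch 2| = 42 + 32 − 48 = 26.00.

26.00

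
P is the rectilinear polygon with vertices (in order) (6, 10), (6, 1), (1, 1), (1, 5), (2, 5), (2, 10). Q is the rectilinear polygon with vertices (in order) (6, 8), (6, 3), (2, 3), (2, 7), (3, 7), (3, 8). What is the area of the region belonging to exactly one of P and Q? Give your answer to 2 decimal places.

|P| = 40, |Q| = 19, |P∩Q| = 19.
|P △ Q| = |P| + |Q| − 2·|P∩Q| = 40 + 19 − 38 = 21.00.

21.00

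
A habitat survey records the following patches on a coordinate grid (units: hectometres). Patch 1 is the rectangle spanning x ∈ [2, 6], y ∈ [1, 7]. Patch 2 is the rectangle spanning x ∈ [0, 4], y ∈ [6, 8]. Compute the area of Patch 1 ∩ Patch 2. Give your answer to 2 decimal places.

|Patch 1∩Patch 2|: x∈[2,4], y∈[6,7] → 2·1 = 2.

2.00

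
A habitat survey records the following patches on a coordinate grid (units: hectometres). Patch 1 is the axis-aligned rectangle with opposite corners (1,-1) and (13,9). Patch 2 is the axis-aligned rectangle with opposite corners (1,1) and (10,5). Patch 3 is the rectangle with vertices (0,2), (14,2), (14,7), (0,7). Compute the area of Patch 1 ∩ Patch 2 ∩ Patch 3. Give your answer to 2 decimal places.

The intersection is the polygon with vertices (10,5), (10,2), (1,2), (1,5).
By the shoelace formula its area is 27.00.

27.00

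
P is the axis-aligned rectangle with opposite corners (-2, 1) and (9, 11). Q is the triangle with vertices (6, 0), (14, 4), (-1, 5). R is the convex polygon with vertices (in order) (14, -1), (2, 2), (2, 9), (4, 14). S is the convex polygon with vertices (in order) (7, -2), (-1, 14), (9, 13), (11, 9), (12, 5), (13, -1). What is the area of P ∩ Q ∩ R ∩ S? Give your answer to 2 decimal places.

The intersection is the polygon with vertices (6,1), (5.429,1.143), (3.655,4.69), (9,4.333), (9,1.5), (8,1).
By the shoelace formula its area is 15.08.

15.08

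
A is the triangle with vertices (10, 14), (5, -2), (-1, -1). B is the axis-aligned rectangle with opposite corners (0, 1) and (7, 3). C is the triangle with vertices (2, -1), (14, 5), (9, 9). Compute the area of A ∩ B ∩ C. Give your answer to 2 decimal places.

4.30

The intersection is the polygon with vertices (3.4,1), (4.8,3), (6.562,3), (5.938,1).
By the shoelace formula its area is 4.30.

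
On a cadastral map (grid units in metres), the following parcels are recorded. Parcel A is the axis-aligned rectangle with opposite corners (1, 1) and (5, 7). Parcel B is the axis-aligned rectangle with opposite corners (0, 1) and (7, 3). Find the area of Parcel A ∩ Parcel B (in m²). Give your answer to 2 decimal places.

|Parcel A∩Parcel B|: x∈[1,5], y∈[1,3] → 4·2 = 8.

8.00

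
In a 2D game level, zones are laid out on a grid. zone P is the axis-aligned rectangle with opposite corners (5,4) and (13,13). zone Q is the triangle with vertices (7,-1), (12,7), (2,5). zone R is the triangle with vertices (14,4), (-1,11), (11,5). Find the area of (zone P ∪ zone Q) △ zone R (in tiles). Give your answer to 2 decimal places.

92.05

|zone P ∪ zone Q| = 93.7125.
|(zone P ∪ zone Q) ∩ zone R| = 2.3333.
|(zone P ∪ zone Q) △ zone R| = 93.7125 + 3 − 4.6667 = 92.05.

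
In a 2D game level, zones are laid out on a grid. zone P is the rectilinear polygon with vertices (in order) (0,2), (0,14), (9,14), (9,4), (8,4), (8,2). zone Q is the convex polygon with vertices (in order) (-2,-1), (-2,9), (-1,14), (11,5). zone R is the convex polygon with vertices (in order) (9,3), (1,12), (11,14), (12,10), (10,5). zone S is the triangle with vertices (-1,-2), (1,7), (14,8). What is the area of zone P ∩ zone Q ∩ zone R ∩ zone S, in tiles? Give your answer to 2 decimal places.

The intersection is the polygon with vertices (9,4.667), (8.07,4.046), (5.16,7.32), (7.651,7.512), (9,6.5).
By the shoelace formula its area is 7.33.

7.33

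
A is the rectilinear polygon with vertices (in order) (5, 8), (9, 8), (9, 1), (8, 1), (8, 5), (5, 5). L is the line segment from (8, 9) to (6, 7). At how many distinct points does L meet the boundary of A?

The segment meets the boundary at (7,8).

1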